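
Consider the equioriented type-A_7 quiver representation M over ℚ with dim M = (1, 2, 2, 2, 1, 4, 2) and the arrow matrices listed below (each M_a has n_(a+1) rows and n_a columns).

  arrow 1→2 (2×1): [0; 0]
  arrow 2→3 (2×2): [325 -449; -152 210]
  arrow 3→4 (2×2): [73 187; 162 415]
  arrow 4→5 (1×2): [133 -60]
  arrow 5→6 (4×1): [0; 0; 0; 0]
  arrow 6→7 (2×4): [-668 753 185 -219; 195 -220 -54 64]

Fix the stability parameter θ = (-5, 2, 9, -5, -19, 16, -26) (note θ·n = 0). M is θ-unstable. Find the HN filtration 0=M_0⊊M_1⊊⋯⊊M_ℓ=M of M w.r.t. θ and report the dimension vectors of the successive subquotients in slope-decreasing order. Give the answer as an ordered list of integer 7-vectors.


Barcode: M ≅ I[1,1], I[2,4], I[2,5], I[6,6]^2, I[6,7]^2. HN layers by μ_θ (4 steps, strictly decreasing):
  μ^(1)=16; μ^(2)=2; μ^(3)=-13/4; μ^(4)=-5

((0, 0, 0, 0, 0, 2, 0); (0, 1, 1, 1, 0, 0, 0); (0, 1, 1, 1, 1, 0, 0); (1, 0, 0, 0, 0, 2, 2))


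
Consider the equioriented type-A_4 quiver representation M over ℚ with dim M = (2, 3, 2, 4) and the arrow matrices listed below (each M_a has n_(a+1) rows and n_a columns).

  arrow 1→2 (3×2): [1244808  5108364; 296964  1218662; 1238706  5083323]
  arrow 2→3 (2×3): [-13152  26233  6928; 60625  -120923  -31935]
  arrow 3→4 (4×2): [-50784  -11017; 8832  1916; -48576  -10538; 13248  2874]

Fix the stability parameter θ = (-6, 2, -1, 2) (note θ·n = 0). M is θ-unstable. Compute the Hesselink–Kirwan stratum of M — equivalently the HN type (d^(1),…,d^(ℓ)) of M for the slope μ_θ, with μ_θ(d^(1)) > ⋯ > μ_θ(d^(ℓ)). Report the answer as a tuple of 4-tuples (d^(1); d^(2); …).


Via rank(M_{q-1}∘⋯∘M_p): M ≅ I[1,1], I[1,4], I[2,2], I[2,3], I[4,4]^3.
μ_θ-semistable layers: μ^(1)=2; μ^(2)=1/2; μ^(3)=-6

((0, 1, 0, 4); (0, 2, 2, 0); (2, 0, 0, 0))


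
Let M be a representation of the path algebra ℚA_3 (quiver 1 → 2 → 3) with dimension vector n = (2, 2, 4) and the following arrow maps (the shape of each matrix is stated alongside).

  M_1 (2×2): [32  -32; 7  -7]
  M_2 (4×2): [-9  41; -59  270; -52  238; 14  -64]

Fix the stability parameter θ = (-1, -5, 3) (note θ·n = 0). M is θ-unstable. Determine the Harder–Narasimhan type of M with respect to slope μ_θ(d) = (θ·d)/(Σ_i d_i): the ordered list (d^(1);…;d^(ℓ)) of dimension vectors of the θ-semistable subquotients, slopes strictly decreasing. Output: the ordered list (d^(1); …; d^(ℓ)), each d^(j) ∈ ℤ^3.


Interval decomposition of M: I[1,1], I[1,3], I[2,3], I[3,3]^2.
HN type (ℓ=4): μ^(1)=3; μ^(2)=-1; μ^(3)=-3; μ^(4)=-5

((0, 0, 4); (1, 0, 0); (1, 1, 0); (0, 1, 0))


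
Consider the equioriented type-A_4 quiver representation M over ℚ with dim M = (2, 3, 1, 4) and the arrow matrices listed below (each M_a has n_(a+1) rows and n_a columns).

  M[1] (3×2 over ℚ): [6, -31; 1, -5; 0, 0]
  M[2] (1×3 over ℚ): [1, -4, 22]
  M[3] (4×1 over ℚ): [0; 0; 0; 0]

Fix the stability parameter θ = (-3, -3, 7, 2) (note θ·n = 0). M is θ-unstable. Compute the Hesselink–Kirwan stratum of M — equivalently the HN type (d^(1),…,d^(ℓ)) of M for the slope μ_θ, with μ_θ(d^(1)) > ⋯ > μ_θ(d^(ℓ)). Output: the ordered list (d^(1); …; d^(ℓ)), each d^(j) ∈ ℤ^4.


Barcode: M ≅ I[1,2], I[1,3], I[2,2], I[4,4]^4. HN layers by μ_θ (3 steps, strictly decreasing):
  μ^(1)=7; μ^(2)=2; μ^(3)=-3

((0, 0, 1, 0); (0, 0, 0, 4); (2, 3, 0, 0))


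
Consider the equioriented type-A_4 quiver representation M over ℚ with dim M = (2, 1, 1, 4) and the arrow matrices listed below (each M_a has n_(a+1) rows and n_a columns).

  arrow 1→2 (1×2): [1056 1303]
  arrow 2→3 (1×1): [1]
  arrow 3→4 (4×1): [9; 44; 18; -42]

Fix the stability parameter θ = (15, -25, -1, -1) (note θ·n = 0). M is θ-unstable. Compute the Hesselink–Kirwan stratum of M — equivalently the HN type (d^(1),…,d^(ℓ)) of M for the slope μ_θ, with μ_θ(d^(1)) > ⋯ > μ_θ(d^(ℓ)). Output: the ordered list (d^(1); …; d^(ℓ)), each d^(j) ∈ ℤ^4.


Barcode: M ≅ I[1,1], I[1,4], I[4,4]^3. HN layers by μ_θ (3 steps, strictly decreasing):
  μ^(1)=15; μ^(2)=-1; μ^(3)=-5

((1, 0, 0, 0); (0, 0, 1, 4); (1, 1, 0, 0))


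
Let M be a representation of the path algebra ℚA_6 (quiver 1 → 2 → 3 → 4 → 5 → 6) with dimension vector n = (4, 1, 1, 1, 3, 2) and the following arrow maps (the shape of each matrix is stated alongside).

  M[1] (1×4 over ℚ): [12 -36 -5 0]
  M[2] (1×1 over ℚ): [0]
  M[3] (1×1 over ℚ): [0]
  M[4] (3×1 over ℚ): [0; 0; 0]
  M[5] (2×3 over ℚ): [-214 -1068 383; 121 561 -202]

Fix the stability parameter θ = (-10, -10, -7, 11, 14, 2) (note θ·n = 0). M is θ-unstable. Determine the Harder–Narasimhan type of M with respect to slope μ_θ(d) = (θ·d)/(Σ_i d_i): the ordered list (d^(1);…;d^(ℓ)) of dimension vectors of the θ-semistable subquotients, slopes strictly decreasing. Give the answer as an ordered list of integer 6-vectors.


Via rank(M_{q-1}∘⋯∘M_p): M ≅ I[1,1]^3, I[1,2], I[3,3], I[4,4], I[5,5], I[5,6]^2.
μ_θ-semistable layers: μ^(1)=14; μ^(2)=11; μ^(3)=8; μ^(4)=-7; μ^(5)=-10

((0, 0, 0, 0, 1, 0); (0, 0, 0, 1, 0, 0); (0, 0, 0, 0, 2, 2); (0, 0, 1, 0, 0, 0); (4, 1, 0, 0, 0, 0))


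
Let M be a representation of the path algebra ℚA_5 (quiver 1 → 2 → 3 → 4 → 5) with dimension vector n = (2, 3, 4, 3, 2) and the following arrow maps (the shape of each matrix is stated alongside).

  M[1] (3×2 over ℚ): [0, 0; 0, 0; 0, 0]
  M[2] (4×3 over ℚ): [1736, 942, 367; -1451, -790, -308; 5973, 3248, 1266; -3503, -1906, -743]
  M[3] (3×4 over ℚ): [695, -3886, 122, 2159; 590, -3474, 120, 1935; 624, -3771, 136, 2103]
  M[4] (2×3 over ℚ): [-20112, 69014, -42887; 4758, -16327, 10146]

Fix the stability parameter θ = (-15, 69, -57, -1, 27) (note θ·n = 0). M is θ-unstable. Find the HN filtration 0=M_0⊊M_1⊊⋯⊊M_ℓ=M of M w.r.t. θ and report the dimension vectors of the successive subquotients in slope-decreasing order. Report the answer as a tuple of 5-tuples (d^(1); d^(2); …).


Barcode: M ≅ I[1,1]^2, I[2,4], I[2,5]^2, I[3,3]. HN layers by μ_θ (4 steps, strictly decreasing):
  μ^(1)=27; μ^(2)=11/3; μ^(3)=-15; μ^(4)=-57

((0, 0, 0, 0, 2); (0, 3, 3, 3, 0); (2, 0, 0, 0, 0); (0, 0, 1, 0, 0))


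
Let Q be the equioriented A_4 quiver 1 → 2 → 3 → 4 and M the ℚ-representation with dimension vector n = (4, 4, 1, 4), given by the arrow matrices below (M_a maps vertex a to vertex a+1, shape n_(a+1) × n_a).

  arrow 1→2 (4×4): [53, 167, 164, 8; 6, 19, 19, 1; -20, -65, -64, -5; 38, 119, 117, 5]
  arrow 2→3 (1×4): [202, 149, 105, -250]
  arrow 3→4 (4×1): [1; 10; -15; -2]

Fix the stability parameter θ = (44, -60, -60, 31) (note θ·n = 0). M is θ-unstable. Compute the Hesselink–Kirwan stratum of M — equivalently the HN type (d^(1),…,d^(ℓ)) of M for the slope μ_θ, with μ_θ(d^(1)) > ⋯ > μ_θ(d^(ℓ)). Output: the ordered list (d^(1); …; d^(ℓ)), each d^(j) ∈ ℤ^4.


Via rank(M_{q-1}∘⋯∘M_p): M ≅ I[1,1], I[1,2]^2, I[1,4], I[2,2], I[4,4]^3.
μ_θ-semistable layers: μ^(1)=44; μ^(2)=31; μ^(3)=-8; μ^(4)=-76/3; μ^(5)=-60

((1, 0, 0, 0); (0, 0, 0, 4); (2, 2, 0, 0); (1, 1, 1, 0); (0, 1, 0, 0))


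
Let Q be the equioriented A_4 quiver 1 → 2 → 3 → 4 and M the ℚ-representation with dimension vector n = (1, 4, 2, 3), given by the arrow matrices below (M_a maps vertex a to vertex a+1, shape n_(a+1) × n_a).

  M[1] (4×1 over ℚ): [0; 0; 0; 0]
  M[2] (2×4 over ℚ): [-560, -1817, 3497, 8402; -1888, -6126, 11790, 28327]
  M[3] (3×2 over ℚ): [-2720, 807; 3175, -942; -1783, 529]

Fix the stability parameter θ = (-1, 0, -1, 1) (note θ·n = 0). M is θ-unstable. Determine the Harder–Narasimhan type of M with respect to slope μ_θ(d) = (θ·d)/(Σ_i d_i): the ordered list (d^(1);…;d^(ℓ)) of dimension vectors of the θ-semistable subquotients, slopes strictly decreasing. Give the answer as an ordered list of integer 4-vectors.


Via rank(M_{q-1}∘⋯∘M_p): M ≅ I[1,1], I[2,2]^2, I[2,4]^2, I[4,4].
μ_θ-semistable layers: μ^(1)=1; μ^(2)=0; μ^(3)=-1/2; μ^(4)=-1

((0, 0, 0, 3); (0, 2, 0, 0); (0, 2, 2, 0); (1, 0, 0, 0))


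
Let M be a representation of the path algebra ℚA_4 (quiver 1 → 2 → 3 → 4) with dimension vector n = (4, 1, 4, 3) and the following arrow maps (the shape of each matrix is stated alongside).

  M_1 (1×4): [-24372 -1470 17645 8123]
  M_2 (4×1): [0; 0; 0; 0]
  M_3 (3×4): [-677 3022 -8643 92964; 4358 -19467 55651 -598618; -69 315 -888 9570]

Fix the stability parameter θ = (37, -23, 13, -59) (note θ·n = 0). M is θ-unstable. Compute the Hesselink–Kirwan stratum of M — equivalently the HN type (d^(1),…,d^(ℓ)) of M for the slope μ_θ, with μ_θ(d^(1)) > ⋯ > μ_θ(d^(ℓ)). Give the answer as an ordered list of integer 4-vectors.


Via rank(M_{q-1}∘⋯∘M_p): M ≅ I[1,1]^3, I[1,2], I[3,3], I[3,4]^3.
μ_θ-semistable layers: μ^(1)=37; μ^(2)=13; μ^(3)=7; μ^(4)=-23

((3, 0, 0, 0); (0, 0, 1, 0); (1, 1, 0, 0); (0, 0, 3, 3))


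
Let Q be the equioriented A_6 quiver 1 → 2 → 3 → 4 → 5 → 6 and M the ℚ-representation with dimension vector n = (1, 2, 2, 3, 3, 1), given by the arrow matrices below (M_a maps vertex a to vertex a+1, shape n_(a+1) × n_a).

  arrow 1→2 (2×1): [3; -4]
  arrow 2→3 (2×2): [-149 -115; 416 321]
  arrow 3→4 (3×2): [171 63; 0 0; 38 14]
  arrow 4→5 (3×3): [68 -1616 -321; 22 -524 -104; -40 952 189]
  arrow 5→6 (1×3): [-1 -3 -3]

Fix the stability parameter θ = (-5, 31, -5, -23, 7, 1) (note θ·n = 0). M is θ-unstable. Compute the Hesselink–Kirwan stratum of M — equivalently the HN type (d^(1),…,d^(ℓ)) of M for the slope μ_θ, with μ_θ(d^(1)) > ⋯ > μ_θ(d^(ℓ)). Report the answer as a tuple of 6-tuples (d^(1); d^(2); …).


Interval decomposition of M: I[1,6], I[2,3], I[4,4], I[4,5], I[5,5].
HN type (ℓ=6): μ^(1)=13; μ^(2)=7; μ^(3)=4; μ^(4)=1; μ^(5)=-5; μ^(6)=-23

((0, 1, 1, 0, 0, 0); (0, 0, 0, 0, 2, 0); (0, 0, 0, 0, 1, 1); (0, 1, 1, 1, 0, 0); (1, 0, 0, 0, 0, 0); (0, 0, 0, 2, 0, 0))


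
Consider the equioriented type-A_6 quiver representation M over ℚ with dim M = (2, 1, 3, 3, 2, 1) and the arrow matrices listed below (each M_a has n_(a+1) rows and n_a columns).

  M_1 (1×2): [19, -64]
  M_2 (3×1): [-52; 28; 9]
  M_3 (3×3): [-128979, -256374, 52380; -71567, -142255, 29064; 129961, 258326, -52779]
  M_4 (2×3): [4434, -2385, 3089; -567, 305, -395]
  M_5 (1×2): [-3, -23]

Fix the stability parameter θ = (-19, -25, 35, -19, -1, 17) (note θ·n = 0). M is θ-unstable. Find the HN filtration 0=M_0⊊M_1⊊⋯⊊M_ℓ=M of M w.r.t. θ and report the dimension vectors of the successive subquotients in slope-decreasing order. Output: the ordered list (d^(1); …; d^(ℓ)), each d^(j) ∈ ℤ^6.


Barcode: M ≅ I[1,1], I[1,6], I[3,4], I[3,5]. HN layers by μ_θ (5 steps, strictly decreasing):
  μ^(1)=17; μ^(2)=8; μ^(3)=5; μ^(4)=-19; μ^(5)=-22

((0, 0, 0, 0, 0, 1); (0, 0, 1, 1, 0, 0); (0, 0, 2, 2, 2, 0); (1, 0, 0, 0, 0, 0); (1, 1, 0, 0, 0, 0))


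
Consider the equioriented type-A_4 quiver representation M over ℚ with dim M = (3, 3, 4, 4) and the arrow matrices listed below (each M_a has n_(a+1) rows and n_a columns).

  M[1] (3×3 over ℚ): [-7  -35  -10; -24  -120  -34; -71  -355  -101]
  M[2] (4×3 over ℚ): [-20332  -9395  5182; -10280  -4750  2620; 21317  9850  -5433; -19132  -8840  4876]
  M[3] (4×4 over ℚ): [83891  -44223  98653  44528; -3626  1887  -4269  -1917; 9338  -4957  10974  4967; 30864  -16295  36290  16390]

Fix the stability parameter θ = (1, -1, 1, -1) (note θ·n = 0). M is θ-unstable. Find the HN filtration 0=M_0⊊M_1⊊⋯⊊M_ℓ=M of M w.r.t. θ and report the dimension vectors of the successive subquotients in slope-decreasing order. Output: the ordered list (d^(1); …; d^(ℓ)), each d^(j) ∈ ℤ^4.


Barcode: M ≅ I[1,1], I[1,4]^2, I[2,2], I[3,4]^2. HN layers by μ_θ (3 steps, strictly decreasing):
  μ^(1)=1; μ^(2)=0; μ^(3)=-1

((1, 0, 0, 0); (2, 2, 4, 4); (0, 1, 0, 0))


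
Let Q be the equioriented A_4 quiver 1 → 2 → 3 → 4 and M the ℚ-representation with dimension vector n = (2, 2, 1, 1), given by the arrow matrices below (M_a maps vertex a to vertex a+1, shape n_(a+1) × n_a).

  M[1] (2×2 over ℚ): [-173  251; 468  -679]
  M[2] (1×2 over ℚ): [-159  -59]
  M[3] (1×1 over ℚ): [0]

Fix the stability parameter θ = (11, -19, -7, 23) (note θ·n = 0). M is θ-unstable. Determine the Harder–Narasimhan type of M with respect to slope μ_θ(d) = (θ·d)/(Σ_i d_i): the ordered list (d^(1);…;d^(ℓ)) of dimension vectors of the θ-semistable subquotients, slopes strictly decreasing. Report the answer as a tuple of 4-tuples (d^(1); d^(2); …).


Interval decomposition of M: I[1,2], I[1,3], I[4,4].
HN type (ℓ=3): μ^(1)=23; μ^(2)=-4; μ^(3)=-5

((0, 0, 0, 1); (1, 1, 0, 0); (1, 1, 1, 0))


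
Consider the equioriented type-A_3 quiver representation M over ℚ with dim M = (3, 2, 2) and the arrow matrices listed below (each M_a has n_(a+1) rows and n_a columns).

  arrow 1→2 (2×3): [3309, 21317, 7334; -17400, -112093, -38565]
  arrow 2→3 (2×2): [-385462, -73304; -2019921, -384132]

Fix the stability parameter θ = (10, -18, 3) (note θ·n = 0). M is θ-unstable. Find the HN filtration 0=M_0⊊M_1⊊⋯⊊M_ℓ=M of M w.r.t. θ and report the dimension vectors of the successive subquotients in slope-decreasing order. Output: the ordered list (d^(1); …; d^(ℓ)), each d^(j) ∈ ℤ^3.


Barcode: M ≅ I[1,1], I[1,2], I[1,3], I[3,3]. HN layers by μ_θ (3 steps, strictly decreasing):
  μ^(1)=10; μ^(2)=3; μ^(3)=-4

((1, 0, 0); (0, 0, 2); (2, 2, 0))


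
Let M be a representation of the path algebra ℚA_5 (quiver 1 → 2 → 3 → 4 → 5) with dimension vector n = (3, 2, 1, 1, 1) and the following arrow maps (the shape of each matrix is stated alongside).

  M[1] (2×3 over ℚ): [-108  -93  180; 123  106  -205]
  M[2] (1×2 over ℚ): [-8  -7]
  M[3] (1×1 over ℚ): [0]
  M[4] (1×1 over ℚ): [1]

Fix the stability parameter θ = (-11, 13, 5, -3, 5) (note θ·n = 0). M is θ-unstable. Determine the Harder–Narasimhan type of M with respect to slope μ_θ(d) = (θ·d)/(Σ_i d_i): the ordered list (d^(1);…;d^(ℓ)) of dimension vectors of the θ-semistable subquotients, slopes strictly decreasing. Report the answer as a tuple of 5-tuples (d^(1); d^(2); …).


Interval decomposition of M: I[1,1], I[1,2], I[1,3], I[4,5].
HN type (ℓ=5): μ^(1)=13; μ^(2)=9; μ^(3)=5; μ^(4)=-3; μ^(5)=-11

((0, 1, 0, 0, 0); (0, 1, 1, 0, 0); (0, 0, 0, 0, 1); (0, 0, 0, 1, 0); (3, 0, 0, 0, 0))


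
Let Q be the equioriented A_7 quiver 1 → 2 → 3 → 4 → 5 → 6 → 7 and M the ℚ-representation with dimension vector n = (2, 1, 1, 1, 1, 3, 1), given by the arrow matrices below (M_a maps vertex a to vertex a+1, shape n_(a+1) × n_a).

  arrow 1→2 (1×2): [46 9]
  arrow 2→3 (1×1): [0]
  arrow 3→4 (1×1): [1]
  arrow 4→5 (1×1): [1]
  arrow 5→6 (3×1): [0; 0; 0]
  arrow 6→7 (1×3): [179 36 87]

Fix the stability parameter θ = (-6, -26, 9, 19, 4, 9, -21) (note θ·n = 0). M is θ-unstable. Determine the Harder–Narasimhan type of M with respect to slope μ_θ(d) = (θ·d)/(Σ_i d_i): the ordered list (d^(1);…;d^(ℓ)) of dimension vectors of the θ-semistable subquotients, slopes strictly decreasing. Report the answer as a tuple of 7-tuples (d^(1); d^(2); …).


Barcode: M ≅ I[1,1], I[1,2], I[3,5], I[6,6]^2, I[6,7]. HN layers by μ_θ (4 steps, strictly decreasing):
  μ^(1)=23/2; μ^(2)=9; μ^(3)=-6; μ^(4)=-16

((0, 0, 0, 1, 1, 0, 0); (0, 0, 1, 0, 0, 2, 0); (1, 0, 0, 0, 0, 1, 1); (1, 1, 0, 0, 0, 0, 0))


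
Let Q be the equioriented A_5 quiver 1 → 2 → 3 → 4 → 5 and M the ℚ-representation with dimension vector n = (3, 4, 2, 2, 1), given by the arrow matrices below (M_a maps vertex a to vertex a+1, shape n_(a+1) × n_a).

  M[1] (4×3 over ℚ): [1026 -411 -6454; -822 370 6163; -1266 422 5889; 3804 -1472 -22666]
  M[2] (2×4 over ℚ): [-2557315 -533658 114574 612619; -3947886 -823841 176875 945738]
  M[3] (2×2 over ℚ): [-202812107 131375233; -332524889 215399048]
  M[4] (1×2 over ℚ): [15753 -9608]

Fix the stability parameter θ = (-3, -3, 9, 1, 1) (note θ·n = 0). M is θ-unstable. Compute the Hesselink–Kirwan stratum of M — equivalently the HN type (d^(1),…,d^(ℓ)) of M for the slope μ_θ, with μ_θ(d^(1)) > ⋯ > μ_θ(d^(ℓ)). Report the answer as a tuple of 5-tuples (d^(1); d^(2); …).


Interval decomposition of M: I[1,1], I[1,2], I[1,5], I[2,2], I[2,4].
HN type (ℓ=3): μ^(1)=5; μ^(2)=11/3; μ^(3)=-3

((0, 0, 1, 1, 0); (0, 0, 1, 1, 1); (3, 4, 0, 0, 0))


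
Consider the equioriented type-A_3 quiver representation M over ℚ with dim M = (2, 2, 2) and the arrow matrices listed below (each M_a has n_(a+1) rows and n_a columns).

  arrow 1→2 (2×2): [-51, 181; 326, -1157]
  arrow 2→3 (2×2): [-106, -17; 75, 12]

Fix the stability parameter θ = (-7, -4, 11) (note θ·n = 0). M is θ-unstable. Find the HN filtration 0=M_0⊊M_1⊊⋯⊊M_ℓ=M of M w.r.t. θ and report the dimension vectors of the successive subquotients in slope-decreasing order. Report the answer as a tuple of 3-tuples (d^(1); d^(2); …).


Barcode: M ≅ I[1,3]^2. HN layers by μ_θ (3 steps, strictly decreasing):
  μ^(1)=11; μ^(2)=-4; μ^(3)=-7

((0, 0, 2); (0, 2, 0); (2, 0, 0))


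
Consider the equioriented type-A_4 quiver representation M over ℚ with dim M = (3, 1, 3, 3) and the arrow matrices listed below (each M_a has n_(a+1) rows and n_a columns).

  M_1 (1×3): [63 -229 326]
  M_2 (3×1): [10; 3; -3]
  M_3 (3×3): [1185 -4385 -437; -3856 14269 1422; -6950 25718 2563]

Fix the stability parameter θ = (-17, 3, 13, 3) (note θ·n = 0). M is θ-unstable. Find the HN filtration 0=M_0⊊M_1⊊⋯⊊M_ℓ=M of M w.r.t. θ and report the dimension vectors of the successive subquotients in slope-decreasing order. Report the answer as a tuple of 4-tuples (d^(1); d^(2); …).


Barcode: M ≅ I[1,1]^2, I[1,4], I[3,4]^2. HN layers by μ_θ (3 steps, strictly decreasing):
  μ^(1)=8; μ^(2)=3; μ^(3)=-17

((0, 0, 3, 3); (0, 1, 0, 0); (3, 0, 0, 0))


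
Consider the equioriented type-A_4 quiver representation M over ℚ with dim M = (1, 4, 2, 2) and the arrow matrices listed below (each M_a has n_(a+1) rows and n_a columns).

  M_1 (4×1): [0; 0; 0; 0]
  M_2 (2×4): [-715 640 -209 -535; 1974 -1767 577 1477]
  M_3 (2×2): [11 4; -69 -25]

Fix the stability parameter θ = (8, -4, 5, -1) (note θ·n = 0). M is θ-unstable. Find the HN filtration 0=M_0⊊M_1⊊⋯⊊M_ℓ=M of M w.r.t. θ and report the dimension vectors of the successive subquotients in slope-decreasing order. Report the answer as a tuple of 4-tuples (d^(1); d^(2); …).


Barcode: M ≅ I[1,1], I[2,2]^2, I[2,4]^2. HN layers by μ_θ (3 steps, strictly decreasing):
  μ^(1)=8; μ^(2)=2; μ^(3)=-4

((1, 0, 0, 0); (0, 0, 2, 2); (0, 4, 0, 0))


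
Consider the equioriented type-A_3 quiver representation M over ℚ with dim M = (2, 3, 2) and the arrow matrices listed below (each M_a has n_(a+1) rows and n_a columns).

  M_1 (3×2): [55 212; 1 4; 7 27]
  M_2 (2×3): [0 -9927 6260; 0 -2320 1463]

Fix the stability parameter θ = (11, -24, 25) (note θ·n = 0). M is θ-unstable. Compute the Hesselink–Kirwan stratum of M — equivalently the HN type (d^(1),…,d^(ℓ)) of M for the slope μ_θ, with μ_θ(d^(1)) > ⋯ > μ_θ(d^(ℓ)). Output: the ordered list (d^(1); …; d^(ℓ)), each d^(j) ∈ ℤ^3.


Barcode: M ≅ I[1,3]^2, I[2,2]. HN layers by μ_θ (3 steps, strictly decreasing):
  μ^(1)=25; μ^(2)=-13/2; μ^(3)=-24

((0, 0, 2); (2, 2, 0); (0, 1, 0))


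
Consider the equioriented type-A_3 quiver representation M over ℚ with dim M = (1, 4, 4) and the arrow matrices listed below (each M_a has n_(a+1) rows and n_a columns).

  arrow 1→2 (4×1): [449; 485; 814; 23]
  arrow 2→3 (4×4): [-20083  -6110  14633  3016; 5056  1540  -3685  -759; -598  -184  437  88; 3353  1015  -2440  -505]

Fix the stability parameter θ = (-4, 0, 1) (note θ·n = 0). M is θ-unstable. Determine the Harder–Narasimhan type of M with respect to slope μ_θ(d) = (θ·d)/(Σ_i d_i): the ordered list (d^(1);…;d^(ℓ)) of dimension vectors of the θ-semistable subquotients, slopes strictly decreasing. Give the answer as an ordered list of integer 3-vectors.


Barcode: M ≅ I[1,3], I[2,3]^3. HN layers by μ_θ (3 steps, strictly decreasing):
  μ^(1)=1; μ^(2)=0; μ^(3)=-4

((0, 0, 4); (0, 4, 0); (1, 0, 0))


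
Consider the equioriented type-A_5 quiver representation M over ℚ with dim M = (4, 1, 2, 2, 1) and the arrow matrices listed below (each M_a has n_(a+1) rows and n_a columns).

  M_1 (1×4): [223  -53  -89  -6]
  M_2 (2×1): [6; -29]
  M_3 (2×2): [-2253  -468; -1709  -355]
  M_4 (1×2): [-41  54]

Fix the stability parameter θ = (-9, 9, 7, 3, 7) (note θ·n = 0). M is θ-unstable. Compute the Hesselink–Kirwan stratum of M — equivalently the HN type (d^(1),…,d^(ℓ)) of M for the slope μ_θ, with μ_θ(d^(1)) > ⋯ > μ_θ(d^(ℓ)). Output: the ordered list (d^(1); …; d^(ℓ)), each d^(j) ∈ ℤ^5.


Via rank(M_{q-1}∘⋯∘M_p): M ≅ I[1,1]^3, I[1,4], I[3,5].
μ_θ-semistable layers: μ^(1)=7; μ^(2)=19/3; μ^(3)=5; μ^(4)=-9

((0, 0, 0, 0, 1); (0, 1, 1, 1, 0); (0, 0, 1, 1, 0); (4, 0, 0, 0, 0))


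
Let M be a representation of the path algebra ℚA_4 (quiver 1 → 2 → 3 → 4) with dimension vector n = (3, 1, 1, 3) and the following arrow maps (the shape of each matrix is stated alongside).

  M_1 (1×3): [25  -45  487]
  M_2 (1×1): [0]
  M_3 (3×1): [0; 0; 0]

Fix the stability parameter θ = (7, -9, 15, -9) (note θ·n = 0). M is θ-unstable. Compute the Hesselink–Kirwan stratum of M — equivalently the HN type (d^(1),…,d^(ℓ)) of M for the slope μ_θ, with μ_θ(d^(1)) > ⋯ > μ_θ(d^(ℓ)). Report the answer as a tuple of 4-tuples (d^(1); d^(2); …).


Barcode: M ≅ I[1,1]^2, I[1,2], I[3,3], I[4,4]^3. HN layers by μ_θ (4 steps, strictly decreasing):
  μ^(1)=15; μ^(2)=7; μ^(3)=-1; μ^(4)=-9

((0, 0, 1, 0); (2, 0, 0, 0); (1, 1, 0, 0); (0, 0, 0, 3))


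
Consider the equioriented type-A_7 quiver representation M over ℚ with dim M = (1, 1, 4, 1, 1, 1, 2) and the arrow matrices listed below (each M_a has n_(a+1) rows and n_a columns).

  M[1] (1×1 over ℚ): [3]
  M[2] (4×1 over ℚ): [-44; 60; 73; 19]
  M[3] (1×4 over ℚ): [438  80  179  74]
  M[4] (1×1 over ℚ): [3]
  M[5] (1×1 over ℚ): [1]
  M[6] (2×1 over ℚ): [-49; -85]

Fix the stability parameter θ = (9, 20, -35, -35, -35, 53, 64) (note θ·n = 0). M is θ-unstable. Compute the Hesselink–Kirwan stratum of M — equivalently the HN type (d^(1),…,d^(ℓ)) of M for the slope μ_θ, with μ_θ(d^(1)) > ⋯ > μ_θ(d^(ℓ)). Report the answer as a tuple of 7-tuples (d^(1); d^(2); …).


Interval decomposition of M: I[1,7], I[3,3]^3, I[7,7].
HN type (ℓ=4): μ^(1)=64; μ^(2)=53; μ^(3)=-76/5; μ^(4)=-35

((0, 0, 0, 0, 0, 0, 2); (0, 0, 0, 0, 0, 1, 0); (1, 1, 1, 1, 1, 0, 0); (0, 0, 3, 0, 0, 0, 0))


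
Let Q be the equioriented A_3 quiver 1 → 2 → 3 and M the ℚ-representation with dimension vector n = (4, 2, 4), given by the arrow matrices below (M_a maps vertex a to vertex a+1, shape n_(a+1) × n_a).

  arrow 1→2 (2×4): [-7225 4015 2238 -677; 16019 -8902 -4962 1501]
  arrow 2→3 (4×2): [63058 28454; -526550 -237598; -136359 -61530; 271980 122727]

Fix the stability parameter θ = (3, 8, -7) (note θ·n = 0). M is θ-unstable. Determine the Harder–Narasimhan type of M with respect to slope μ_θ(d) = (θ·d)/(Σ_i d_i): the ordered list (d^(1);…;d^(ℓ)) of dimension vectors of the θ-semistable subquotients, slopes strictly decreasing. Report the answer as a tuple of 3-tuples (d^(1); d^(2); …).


Interval decomposition of M: I[1,1]^2, I[1,3]^2, I[3,3]^2.
HN type (ℓ=3): μ^(1)=3; μ^(2)=4/3; μ^(3)=-7

((2, 0, 0); (2, 2, 2); (0, 0, 2))


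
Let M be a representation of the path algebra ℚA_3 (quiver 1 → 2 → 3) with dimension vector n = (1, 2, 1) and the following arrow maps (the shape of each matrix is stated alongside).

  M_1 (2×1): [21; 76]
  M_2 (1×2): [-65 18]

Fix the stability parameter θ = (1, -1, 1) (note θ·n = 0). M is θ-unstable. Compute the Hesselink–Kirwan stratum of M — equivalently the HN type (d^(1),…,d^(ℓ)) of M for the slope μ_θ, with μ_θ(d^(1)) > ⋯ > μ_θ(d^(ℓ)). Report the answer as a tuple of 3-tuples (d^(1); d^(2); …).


Barcode: M ≅ I[1,3], I[2,2]. HN layers by μ_θ (3 steps, strictly decreasing):
  μ^(1)=1; μ^(2)=0; μ^(3)=-1

((0, 0, 1); (1, 1, 0); (0, 1, 0))


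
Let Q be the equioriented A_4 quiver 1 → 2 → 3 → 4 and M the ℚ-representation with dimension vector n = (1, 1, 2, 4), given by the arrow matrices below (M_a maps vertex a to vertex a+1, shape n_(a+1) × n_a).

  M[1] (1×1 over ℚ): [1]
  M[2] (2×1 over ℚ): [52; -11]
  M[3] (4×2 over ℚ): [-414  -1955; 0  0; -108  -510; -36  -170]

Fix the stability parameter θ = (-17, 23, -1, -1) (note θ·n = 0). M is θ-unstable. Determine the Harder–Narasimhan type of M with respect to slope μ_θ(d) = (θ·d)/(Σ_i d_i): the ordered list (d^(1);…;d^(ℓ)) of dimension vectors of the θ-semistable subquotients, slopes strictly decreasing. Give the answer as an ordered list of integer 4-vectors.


Barcode: M ≅ I[1,4], I[3,3], I[4,4]^3. HN layers by μ_θ (3 steps, strictly decreasing):
  μ^(1)=7; μ^(2)=-1; μ^(3)=-17

((0, 1, 1, 1); (0, 0, 1, 3); (1, 0, 0, 0))


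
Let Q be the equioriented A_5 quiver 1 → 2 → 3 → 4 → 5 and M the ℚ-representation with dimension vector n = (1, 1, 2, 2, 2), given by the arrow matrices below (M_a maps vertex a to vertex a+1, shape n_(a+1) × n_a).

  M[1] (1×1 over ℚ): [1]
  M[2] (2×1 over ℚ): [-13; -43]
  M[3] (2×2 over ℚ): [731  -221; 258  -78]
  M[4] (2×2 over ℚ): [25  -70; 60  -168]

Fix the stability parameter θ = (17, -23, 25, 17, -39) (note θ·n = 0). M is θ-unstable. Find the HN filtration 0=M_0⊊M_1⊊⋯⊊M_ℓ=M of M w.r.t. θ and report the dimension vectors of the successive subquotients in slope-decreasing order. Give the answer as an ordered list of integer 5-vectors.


Via rank(M_{q-1}∘⋯∘M_p): M ≅ I[1,3], I[3,5], I[4,4], I[5,5].
μ_θ-semistable layers: μ^(1)=25; μ^(2)=17; μ^(3)=1; μ^(4)=-3; μ^(5)=-39

((0, 0, 1, 0, 0); (0, 0, 0, 1, 0); (0, 0, 1, 1, 1); (1, 1, 0, 0, 0); (0, 0, 0, 0, 1))


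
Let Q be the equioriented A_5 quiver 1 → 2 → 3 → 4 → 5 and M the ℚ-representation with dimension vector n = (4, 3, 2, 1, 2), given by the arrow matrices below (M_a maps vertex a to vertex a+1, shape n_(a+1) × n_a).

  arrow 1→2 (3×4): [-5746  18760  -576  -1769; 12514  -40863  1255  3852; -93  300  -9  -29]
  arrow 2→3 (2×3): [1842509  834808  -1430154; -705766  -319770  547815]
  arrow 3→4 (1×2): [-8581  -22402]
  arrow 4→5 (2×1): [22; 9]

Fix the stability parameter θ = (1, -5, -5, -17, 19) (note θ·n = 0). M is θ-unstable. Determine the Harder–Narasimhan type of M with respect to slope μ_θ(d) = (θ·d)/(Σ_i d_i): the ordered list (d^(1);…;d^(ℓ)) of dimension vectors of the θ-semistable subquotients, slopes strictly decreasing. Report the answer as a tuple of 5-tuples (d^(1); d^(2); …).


Via rank(M_{q-1}∘⋯∘M_p): M ≅ I[1,1], I[1,2], I[1,3], I[1,5], I[5,5].
μ_θ-semistable layers: μ^(1)=19; μ^(2)=1; μ^(3)=-2; μ^(4)=-3; μ^(5)=-13/2

((0, 0, 0, 0, 2); (1, 0, 0, 0, 0); (1, 1, 0, 0, 0); (1, 1, 1, 0, 0); (1, 1, 1, 1, 0))


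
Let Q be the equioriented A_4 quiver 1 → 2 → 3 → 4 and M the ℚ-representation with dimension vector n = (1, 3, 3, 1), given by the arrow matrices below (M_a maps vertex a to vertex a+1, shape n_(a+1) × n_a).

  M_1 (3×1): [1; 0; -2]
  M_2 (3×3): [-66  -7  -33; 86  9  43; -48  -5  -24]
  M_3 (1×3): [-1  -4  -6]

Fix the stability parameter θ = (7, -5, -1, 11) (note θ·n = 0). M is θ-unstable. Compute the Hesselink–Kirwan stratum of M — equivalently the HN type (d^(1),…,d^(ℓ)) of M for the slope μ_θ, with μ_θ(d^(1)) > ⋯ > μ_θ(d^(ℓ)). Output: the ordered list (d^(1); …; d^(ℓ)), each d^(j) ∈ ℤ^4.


Interval decomposition of M: I[1,2], I[2,3], I[2,4], I[3,3].
HN type (ℓ=4): μ^(1)=11; μ^(2)=1; μ^(3)=-1; μ^(4)=-5

((0, 0, 0, 1); (1, 1, 0, 0); (0, 0, 3, 0); (0, 2, 0, 0))


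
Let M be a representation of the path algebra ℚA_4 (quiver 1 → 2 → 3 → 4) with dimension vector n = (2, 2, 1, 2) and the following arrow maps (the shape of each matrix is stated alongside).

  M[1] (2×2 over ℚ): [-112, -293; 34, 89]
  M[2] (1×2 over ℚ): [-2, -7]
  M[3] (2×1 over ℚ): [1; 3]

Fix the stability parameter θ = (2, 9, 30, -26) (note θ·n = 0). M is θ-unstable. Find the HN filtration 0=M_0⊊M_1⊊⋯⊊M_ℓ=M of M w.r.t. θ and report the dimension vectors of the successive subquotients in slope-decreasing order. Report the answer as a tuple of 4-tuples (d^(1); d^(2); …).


Via rank(M_{q-1}∘⋯∘M_p): M ≅ I[1,2], I[1,4], I[4,4].
μ_θ-semistable layers: μ^(1)=9; μ^(2)=13/3; μ^(3)=2; μ^(4)=-26

((0, 1, 0, 0); (0, 1, 1, 1); (2, 0, 0, 0); (0, 0, 0, 1))


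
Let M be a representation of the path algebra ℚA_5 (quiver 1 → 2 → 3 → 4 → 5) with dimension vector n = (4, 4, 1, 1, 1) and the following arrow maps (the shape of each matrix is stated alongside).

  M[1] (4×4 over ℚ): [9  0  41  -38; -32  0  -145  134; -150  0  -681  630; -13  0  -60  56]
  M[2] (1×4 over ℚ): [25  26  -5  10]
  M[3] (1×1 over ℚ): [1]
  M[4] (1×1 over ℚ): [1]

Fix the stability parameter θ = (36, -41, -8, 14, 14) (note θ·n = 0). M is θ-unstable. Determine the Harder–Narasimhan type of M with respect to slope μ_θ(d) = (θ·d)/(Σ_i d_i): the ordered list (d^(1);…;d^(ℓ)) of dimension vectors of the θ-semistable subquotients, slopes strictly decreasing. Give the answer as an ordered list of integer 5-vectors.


Interval decomposition of M: I[1,1]^2, I[1,2], I[1,5], I[2,2]^2.
HN type (ℓ=5): μ^(1)=36; μ^(2)=14; μ^(3)=-5/2; μ^(4)=-13/3; μ^(5)=-41

((2, 0, 0, 0, 0); (0, 0, 0, 1, 1); (1, 1, 0, 0, 0); (1, 1, 1, 0, 0); (0, 2, 0, 0, 0))


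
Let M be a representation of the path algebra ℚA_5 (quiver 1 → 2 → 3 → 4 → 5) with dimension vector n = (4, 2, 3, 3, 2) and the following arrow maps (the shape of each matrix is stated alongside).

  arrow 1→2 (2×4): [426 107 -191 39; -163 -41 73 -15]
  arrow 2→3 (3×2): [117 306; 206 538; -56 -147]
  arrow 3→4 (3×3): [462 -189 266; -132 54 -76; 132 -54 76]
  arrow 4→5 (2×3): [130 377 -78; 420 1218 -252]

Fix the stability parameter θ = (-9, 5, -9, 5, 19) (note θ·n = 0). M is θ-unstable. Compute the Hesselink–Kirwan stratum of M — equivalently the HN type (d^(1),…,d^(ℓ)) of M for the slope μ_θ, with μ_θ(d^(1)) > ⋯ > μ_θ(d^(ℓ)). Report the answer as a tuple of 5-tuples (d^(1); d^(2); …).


Barcode: M ≅ I[1,1]^2, I[1,3], I[1,4], I[3,3], I[4,4], I[4,5], I[5,5]. HN layers by μ_θ (4 steps, strictly decreasing):
  μ^(1)=19; μ^(2)=5; μ^(3)=-2; μ^(4)=-9

((0, 0, 0, 0, 2); (0, 0, 0, 3, 0); (0, 2, 2, 0, 0); (4, 0, 1, 0, 0))


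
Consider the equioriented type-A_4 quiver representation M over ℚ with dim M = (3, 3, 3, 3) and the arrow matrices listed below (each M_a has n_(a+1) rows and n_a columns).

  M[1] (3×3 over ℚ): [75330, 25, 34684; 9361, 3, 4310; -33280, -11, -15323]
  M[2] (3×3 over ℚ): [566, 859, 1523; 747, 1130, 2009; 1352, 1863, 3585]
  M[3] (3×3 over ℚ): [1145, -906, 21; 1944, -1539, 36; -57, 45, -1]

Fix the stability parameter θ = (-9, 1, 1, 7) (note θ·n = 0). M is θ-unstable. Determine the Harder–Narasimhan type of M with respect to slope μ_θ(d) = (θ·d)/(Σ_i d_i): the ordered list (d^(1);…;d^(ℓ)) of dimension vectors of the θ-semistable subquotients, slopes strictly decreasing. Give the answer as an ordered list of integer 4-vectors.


Interval decomposition of M: I[1,3], I[1,4]^2, I[4,4].
HN type (ℓ=3): μ^(1)=7; μ^(2)=1; μ^(3)=-9

((0, 0, 0, 3); (0, 3, 3, 0); (3, 0, 0, 0))


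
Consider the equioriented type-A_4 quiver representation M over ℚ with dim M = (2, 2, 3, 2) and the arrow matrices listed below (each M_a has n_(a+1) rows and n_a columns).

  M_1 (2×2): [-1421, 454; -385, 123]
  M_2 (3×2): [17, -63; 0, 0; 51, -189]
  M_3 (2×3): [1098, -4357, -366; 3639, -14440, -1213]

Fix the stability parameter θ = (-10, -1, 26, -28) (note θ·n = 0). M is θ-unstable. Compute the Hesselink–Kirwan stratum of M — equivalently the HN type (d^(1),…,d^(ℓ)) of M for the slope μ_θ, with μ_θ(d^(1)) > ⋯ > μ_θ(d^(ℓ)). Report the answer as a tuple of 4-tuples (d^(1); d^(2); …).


Barcode: M ≅ I[1,2], I[1,3], I[3,4]^2. HN layers by μ_θ (3 steps, strictly decreasing):
  μ^(1)=26; μ^(2)=-1; μ^(3)=-10

((0, 0, 1, 0); (0, 2, 2, 2); (2, 0, 0, 0))


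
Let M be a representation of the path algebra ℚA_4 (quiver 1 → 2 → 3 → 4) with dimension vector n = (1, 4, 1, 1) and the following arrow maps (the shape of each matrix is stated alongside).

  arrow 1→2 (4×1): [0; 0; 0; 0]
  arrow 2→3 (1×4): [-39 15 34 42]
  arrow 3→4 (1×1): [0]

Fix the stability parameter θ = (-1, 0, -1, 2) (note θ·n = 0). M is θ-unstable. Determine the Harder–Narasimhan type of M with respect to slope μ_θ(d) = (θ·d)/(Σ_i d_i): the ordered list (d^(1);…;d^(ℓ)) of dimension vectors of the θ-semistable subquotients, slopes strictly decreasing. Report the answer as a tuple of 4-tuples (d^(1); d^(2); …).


Barcode: M ≅ I[1,1], I[2,2]^3, I[2,3], I[4,4]. HN layers by μ_θ (4 steps, strictly decreasing):
  μ^(1)=2; μ^(2)=0; μ^(3)=-1/2; μ^(4)=-1

((0, 0, 0, 1); (0, 3, 0, 0); (0, 1, 1, 0); (1, 0, 0, 0))


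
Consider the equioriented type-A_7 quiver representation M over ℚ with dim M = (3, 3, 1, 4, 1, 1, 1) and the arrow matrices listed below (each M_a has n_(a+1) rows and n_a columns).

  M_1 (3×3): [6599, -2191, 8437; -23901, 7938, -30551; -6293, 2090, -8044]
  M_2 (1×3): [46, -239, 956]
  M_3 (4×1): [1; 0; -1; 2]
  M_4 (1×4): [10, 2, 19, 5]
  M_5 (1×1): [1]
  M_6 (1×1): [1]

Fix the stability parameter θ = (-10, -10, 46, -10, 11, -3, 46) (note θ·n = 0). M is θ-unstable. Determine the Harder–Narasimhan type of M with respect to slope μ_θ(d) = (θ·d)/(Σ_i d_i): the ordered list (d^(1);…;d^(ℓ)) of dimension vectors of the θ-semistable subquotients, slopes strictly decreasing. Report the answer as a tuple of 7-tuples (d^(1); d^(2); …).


Barcode: M ≅ I[1,2]^2, I[1,7], I[4,4]^3. HN layers by μ_θ (3 steps, strictly decreasing):
  μ^(1)=46; μ^(2)=11; μ^(3)=-10

((0, 0, 0, 0, 0, 0, 1); (0, 0, 1, 1, 1, 1, 0); (3, 3, 0, 3, 0, 0, 0))


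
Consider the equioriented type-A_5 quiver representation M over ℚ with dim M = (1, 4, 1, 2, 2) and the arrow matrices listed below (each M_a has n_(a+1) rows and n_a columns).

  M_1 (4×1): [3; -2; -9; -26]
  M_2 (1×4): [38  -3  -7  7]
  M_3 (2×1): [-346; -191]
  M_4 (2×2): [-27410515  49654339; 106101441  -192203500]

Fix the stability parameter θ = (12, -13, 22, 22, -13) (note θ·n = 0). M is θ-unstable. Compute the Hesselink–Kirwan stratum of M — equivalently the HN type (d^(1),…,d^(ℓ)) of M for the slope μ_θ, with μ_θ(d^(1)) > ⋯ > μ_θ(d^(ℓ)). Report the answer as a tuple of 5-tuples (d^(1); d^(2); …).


Barcode: M ≅ I[1,5], I[2,2]^3, I[4,5]. HN layers by μ_θ (4 steps, strictly decreasing):
  μ^(1)=31/3; μ^(2)=9/2; μ^(3)=-1/2; μ^(4)=-13

((0, 0, 1, 1, 1); (0, 0, 0, 1, 1); (1, 1, 0, 0, 0); (0, 3, 0, 0, 0))


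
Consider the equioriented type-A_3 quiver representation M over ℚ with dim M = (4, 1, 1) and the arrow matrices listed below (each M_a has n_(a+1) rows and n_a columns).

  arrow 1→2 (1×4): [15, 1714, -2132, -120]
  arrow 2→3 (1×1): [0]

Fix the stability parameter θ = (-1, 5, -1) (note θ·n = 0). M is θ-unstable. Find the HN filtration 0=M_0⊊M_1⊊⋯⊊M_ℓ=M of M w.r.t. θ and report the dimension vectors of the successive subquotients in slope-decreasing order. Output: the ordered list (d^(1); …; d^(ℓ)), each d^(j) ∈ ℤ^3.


Via rank(M_{q-1}∘⋯∘M_p): M ≅ I[1,1]^3, I[1,2], I[3,3].
μ_θ-semistable layers: μ^(1)=5; μ^(2)=-1

((0, 1, 0); (4, 0, 1))


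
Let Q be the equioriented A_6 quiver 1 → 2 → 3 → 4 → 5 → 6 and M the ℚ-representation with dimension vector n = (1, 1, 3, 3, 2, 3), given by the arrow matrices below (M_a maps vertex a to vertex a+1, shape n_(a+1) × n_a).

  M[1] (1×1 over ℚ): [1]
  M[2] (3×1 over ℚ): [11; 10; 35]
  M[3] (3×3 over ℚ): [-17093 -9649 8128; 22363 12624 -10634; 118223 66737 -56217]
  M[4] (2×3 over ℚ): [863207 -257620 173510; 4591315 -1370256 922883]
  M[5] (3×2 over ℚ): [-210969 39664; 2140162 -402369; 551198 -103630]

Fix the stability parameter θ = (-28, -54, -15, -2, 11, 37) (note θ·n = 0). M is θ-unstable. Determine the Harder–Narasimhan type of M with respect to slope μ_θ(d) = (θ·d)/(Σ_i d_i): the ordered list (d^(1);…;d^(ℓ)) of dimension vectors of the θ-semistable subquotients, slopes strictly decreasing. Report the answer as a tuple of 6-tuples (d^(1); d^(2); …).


Interval decomposition of M: I[1,6], I[3,4], I[3,6], I[6,6].
HN type (ℓ=5): μ^(1)=37; μ^(2)=11; μ^(3)=-2; μ^(4)=-15; μ^(5)=-41

((0, 0, 0, 0, 0, 3); (0, 0, 0, 0, 2, 0); (0, 0, 0, 3, 0, 0); (0, 0, 3, 0, 0, 0); (1, 1, 0, 0, 0, 0))


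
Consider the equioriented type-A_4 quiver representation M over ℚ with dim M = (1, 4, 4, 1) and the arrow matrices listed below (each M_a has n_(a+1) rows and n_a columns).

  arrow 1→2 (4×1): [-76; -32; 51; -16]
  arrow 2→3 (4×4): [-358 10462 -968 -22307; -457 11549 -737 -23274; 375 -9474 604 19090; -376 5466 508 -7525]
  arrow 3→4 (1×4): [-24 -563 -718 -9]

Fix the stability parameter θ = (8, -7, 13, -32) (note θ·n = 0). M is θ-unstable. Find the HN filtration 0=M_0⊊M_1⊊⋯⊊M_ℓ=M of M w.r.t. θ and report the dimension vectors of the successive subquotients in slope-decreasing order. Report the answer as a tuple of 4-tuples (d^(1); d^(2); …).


Interval decomposition of M: I[1,4], I[2,2], I[2,3]^2, I[3,3].
HN type (ℓ=3): μ^(1)=13; μ^(2)=-9/2; μ^(3)=-7

((0, 0, 3, 0); (1, 1, 1, 1); (0, 3, 0, 0))


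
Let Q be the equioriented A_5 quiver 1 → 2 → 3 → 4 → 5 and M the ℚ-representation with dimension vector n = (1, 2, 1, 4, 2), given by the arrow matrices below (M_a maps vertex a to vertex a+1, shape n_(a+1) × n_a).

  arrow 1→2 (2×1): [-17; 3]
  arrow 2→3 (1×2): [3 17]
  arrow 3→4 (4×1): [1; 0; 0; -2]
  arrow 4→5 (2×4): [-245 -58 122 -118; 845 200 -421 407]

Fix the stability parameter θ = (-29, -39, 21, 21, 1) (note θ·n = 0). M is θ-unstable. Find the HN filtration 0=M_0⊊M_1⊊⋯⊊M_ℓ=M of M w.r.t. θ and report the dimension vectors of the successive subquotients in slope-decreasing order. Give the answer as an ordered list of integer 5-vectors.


Barcode: M ≅ I[1,2], I[2,5], I[4,4]^2, I[4,5]. HN layers by μ_θ (5 steps, strictly decreasing):
  μ^(1)=21; μ^(2)=43/3; μ^(3)=11; μ^(4)=-34; μ^(5)=-39

((0, 0, 0, 2, 0); (0, 0, 1, 1, 1); (0, 0, 0, 1, 1); (1, 1, 0, 0, 0); (0, 1, 0, 0, 0))


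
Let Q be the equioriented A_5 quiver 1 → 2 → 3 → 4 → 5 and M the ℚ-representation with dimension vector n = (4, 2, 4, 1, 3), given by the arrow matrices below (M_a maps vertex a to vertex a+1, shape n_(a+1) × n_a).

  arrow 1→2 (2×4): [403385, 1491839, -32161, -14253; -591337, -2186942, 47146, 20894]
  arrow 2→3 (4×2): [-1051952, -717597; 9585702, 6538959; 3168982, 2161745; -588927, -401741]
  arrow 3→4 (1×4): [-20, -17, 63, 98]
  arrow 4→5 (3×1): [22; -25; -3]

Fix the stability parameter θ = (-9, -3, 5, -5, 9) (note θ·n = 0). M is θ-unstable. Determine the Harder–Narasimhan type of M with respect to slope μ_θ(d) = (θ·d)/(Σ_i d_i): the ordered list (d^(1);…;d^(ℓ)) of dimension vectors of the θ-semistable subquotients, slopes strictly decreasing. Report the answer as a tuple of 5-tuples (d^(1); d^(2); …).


Interval decomposition of M: I[1,1]^2, I[1,3], I[1,5], I[3,3]^2, I[5,5]^2.
HN type (ℓ=5): μ^(1)=9; μ^(2)=5; μ^(3)=0; μ^(4)=-3; μ^(5)=-9

((0, 0, 0, 0, 3); (0, 0, 3, 0, 0); (0, 0, 1, 1, 0); (0, 2, 0, 0, 0); (4, 0, 0, 0, 0))
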